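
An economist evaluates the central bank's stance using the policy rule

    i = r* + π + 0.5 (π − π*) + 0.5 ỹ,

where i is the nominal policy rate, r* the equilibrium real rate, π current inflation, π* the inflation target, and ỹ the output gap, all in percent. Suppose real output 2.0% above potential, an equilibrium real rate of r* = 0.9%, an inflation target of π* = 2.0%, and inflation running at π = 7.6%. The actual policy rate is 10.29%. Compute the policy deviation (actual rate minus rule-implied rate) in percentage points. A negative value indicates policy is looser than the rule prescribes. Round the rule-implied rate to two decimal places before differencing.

-2.01 pp

Output 2.0% above potential → ỹ = 2.0.
i = 0.9 + 7.6 + 0.5 × (7.6 − 2.0) + 0.5 × 2.0
   = 0.9 + 7.6 + 2.8 + 1 = 12.30
Deviation = 10.29 − 12.30 = -2.01 pp.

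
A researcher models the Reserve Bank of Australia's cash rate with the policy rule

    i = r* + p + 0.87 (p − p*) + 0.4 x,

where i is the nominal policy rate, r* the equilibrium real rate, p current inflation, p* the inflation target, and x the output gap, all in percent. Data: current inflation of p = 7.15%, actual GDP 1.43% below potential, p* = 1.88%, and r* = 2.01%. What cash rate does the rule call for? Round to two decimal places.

13.17%

Output 1.43% below potential → x = -1.43.
i = 2.01 + 7.15 + 0.87 × (7.15 − 1.88) + 0.4 × (-1.43)
   = 2.01 + 7.15 + 4.5849 − 0.572 = 13.17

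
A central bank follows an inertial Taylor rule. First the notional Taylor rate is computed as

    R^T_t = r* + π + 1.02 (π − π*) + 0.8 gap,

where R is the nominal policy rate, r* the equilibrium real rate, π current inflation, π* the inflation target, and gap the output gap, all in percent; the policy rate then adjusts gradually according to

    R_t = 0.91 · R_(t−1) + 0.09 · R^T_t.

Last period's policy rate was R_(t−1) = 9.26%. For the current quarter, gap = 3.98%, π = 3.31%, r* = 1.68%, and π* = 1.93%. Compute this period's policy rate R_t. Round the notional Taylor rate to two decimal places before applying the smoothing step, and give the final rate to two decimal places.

9.29%

R^T_t = 1.68 + 3.31 + 1.02 × (3.31 − 1.93) + 0.8 × 3.98
   = 1.68 + 3.31 + 1.4076 + 3.184 = 9.58
R_t = 0.91 × 9.26 + 0.09 × 9.58 = 8.4266 + 0.8622 = 9.29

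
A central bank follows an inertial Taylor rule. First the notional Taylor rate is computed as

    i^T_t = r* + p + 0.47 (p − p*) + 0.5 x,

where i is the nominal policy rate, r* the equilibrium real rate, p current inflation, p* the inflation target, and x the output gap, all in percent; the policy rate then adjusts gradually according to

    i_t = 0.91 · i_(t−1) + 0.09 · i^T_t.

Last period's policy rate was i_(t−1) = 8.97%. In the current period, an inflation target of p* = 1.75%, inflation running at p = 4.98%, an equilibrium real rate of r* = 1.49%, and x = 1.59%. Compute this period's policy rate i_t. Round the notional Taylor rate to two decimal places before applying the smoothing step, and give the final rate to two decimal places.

i^T_t = 1.49 + 4.98 + 0.47 × (4.98 − 1.75) + 0.5 × 1.59
   = 1.49 + 4.98 + 1.5181 + 0.795 = 8.78
i_t = 0.91 × 8.97 + 0.09 × 8.78 = 8.1627 + 0.7902 = 8.95

8.95%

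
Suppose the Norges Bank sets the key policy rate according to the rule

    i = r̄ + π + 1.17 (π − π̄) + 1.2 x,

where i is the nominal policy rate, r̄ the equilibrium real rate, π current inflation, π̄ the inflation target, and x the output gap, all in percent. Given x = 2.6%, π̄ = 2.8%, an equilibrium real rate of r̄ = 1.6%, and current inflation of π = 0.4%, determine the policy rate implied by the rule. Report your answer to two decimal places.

2.31%

i = 1.6 + 0.4 + 1.17 × (0.4 − 2.8) + 1.2 × 2.6
   = 1.6 + 0.4 − 2.808 + 3.12 = 2.31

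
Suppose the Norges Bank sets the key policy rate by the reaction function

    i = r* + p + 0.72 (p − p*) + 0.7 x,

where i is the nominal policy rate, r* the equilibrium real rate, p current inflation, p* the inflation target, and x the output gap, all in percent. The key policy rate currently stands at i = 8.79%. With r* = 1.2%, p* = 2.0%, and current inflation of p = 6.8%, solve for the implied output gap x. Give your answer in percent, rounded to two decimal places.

0.7 x = 8.79 − 1.2 − 6.8 − 0.72 × (6.8 − 2.0) = -2.666
x = -2.666 / 0.7 = -3.81

-3.81%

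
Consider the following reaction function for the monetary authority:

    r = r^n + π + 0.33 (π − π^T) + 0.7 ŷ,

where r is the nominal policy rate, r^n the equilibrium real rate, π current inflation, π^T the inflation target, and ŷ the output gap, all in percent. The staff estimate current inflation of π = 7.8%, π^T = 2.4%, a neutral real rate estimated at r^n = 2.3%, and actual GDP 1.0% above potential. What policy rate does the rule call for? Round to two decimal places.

Output 1.0% above potential → ŷ = 1.0.
r = 2.3 + 7.8 + 0.33 × (7.8 − 2.4) + 0.7 × 1.0
   = 2.3 + 7.8 + 1.782 + 0.7 = 12.58

12.58%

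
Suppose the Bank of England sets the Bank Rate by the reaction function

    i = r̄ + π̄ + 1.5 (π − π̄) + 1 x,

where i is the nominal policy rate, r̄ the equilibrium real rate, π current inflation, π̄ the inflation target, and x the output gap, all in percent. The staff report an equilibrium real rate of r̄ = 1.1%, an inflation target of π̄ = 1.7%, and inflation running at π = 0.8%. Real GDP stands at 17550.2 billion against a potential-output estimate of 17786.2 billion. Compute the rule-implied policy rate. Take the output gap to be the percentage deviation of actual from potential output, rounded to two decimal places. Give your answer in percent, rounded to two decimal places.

0.12%

Output gap = 100 × (17550.2 − 17786.2) / 17786.2 = -1.33%.
i = 1.10 + 1.70 + 1.5 × (0.80 − 1.70) + 1 × (-1.33)
   = 1.10 + 1.7 − 1.35 − 1.33 = 0.12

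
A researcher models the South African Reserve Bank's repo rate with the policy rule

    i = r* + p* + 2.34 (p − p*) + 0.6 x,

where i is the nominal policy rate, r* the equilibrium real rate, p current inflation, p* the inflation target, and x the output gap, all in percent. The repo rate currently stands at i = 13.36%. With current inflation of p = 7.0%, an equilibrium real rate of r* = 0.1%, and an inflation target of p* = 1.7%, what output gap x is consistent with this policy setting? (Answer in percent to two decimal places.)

-1.40%

0.6 x = 13.36 − 0.1 − 1.7 − 2.34 × (7.0 − 1.7) = -0.842
x = -0.842 / 0.6 = -1.40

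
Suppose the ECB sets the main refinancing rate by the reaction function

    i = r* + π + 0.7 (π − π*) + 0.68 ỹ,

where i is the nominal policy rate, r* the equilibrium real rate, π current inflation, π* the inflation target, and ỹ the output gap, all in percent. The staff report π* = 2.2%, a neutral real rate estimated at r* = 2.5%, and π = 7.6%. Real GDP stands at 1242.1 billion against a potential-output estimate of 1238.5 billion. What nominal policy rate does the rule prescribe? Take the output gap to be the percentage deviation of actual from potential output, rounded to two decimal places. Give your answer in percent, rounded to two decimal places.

14.08%

Output gap = 100 × (1242.1 − 1238.5) / 1238.5 = 0.29%.
i = 2.50 + 7.60 + 0.7 × (7.60 − 2.20) + 0.68 × 0.29
   = 2.50 + 7.6 + 3.78 + 0.1972 = 14.08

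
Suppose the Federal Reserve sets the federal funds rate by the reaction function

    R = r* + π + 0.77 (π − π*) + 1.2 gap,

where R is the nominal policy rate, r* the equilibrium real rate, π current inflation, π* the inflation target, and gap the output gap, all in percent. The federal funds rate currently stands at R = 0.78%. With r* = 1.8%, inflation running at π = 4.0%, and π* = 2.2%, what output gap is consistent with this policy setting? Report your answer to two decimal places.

1.2 gap = 0.78 − 1.8 − 4.0 − 0.77 × (4.0 − 2.2) = -6.406
gap = -6.406 / 1.2 = -5.34

-5.34%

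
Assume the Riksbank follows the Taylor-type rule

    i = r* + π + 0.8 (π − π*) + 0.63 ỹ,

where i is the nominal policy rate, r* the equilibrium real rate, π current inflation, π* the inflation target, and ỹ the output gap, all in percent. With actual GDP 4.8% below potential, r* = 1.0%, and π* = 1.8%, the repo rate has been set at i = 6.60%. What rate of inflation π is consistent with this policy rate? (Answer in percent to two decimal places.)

5.59%

Output 4.8% below potential → ỹ = -4.8.
Collecting π: i = r* + (1 + 0.8) π − 0.8 π* + 0.63 ỹ
1.8 π = 6.60 − 1.0 + 0.8 × 1.8 − 0.63 × (-4.8) = 10.064
π = 10.064 / 1.8 = 5.59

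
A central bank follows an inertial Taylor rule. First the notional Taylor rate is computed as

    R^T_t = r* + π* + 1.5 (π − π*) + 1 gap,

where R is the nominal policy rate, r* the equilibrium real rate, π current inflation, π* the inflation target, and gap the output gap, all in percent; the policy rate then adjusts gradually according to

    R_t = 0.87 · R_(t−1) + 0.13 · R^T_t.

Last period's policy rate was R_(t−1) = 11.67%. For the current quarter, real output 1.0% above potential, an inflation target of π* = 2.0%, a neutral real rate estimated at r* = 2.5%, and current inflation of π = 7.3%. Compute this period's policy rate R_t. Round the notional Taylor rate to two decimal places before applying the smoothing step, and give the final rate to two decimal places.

Output 1.0% above potential → gap = 1.0.
R^T_t = 2.5 + 2.0 + 1.5 × (7.3 − 2.0) + 1 × 1.0
   = 2.5 + 2 + 7.95 + 1 = 13.45
R_t = 0.87 × 11.67 + 0.13 × 13.45 = 10.1529 + 1.7485 = 11.90

11.90%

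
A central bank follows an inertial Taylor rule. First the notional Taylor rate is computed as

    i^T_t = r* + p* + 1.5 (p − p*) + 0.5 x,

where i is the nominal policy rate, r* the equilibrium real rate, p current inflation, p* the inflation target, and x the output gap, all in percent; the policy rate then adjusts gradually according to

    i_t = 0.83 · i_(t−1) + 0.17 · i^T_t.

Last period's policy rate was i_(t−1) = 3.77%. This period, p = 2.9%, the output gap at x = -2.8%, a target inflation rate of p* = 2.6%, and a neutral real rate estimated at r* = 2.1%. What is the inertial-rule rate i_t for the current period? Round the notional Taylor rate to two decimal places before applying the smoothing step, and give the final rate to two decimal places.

3.77%

i^T_t = 2.1 + 2.6 + 1.5 × (2.9 − 2.6) + 0.5 × (-2.8)
   = 2.1 + 2.6 + 0.45 − 1.4 = 3.75
i_t = 0.83 × 3.77 + 0.17 × 3.75 = 3.1291 + 0.6375 = 3.77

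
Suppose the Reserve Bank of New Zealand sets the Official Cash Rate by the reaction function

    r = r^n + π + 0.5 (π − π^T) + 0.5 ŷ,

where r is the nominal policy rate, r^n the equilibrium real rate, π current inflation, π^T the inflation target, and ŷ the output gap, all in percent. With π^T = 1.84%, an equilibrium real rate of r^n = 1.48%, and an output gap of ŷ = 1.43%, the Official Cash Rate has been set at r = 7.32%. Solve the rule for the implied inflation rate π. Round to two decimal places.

4.03%

Collecting π: r = r^n + (1 + 0.5) π − 0.5 π^T + 0.5 ŷ
1.5 π = 7.32 − 1.48 + 0.5 × 1.84 − 0.5 × 1.43 = 6.045
π = 6.045 / 1.5 = 4.03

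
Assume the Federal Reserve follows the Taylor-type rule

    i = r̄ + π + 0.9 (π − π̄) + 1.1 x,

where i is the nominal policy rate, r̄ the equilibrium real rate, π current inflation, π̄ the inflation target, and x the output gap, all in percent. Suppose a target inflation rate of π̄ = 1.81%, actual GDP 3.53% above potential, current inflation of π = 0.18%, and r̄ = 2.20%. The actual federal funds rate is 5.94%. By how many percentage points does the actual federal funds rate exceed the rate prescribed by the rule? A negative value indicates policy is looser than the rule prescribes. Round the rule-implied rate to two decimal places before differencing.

Output 3.53% above potential → x = 3.53.
i = 2.20 + 0.18 + 0.9 × (0.18 − 1.81) + 1.1 × 3.53
   = 2.20 + 0.18 − 1.467 + 3.883 = 4.80
Deviation = 5.94 − 4.80 = 1.14 pp.

1.14 pp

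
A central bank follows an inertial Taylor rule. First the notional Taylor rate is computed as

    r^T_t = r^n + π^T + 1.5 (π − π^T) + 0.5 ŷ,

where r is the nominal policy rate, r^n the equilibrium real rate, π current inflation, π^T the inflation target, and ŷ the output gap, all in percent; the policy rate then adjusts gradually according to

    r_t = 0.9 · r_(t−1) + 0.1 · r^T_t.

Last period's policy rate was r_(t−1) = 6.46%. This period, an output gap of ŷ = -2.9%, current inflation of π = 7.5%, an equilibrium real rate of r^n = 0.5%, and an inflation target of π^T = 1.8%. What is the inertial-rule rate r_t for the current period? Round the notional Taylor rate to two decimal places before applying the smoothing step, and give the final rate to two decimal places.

r^T_t = 0.5 + 1.8 + 1.5 × (7.5 − 1.8) + 0.5 × (-2.9)
   = 0.5 + 1.8 + 8.55 − 1.45 = 9.40
r_t = 0.9 × 6.46 + 0.1 × 9.40 = 5.814 + 0.94 = 6.75

6.75%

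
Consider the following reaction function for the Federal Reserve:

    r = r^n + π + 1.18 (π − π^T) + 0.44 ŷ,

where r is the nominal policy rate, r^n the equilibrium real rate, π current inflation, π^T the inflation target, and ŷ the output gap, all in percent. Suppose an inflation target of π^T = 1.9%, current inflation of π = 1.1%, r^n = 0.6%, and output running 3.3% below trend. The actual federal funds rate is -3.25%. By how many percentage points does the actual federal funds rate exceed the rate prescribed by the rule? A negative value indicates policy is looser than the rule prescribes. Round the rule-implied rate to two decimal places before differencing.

Output 3.3% below potential → ŷ = -3.3.
r = 0.6 + 1.1 + 1.18 × (1.1 − 1.9) + 0.44 × (-3.3)
   = 0.6 + 1.1 − 0.944 − 1.452 = -0.70
Deviation = -3.25 − (-0.70) = -2.55 pp.

-2.55 pp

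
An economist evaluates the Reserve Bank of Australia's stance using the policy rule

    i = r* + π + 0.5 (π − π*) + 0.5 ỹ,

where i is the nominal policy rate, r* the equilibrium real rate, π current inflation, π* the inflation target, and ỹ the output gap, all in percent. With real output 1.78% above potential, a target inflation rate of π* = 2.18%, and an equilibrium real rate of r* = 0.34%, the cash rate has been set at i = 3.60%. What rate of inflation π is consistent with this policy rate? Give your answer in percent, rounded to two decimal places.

Output 1.78% above potential → ỹ = 1.78.
Collecting π: i = r* + (1 + 0.5) π − 0.5 π* + 0.5 ỹ
1.5 π = 3.60 − 0.34 + 0.5 × 2.18 − 0.5 × 1.78 = 3.46
π = 3.46 / 1.5 = 2.31

2.31%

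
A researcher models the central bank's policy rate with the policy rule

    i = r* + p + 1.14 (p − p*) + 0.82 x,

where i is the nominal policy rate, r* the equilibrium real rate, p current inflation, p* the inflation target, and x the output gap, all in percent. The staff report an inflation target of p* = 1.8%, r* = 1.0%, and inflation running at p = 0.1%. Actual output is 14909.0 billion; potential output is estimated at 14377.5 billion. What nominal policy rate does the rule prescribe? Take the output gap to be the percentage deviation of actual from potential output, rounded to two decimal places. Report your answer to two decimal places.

2.20%

Output gap = 100 × (14909.0 − 14377.5) / 14377.5 = 3.70%.
i = 1.00 + 0.10 + 1.14 × (0.10 − 1.80) + 0.82 × 3.70
   = 1.00 + 0.1 − 1.938 + 3.034 = 2.20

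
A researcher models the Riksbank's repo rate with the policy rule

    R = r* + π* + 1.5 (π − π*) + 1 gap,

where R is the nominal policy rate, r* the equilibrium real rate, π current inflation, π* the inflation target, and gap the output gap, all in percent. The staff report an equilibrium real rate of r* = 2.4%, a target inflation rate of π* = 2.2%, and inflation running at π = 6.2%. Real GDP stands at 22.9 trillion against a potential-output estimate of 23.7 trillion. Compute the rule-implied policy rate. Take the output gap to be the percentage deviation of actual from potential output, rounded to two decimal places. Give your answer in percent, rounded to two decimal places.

Output gap = 100 × (22.9 − 23.7) / 23.7 = -3.38%.
R = 2.40 + 2.20 + 1.5 × (6.20 − 2.20) + 1 × (-3.38)
   = 2.40 + 2.2 + 6 − 3.38 = 7.22

7.22%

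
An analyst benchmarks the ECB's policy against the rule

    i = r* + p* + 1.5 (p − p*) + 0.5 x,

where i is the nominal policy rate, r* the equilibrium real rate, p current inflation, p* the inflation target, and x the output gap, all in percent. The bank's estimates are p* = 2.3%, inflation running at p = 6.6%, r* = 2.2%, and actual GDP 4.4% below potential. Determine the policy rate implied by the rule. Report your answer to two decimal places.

Output 4.4% below potential → x = -4.4.
i = 2.2 + 2.3 + 1.5 × (6.6 − 2.3) + 0.5 × (-4.4)
   = 2.2 + 2.3 + 6.45 − 2.2 = 8.75

8.75%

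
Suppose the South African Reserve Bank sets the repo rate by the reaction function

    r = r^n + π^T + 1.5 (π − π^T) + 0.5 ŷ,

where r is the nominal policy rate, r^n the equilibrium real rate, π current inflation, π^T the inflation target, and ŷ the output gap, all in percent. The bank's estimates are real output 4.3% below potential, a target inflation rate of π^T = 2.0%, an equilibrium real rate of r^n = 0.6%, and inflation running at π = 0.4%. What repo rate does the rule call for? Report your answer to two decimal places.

Output 4.3% below potential → ŷ = -4.3.
r = 0.6 + 2.0 + 1.5 × (0.4 − 2.0) + 0.5 × (-4.3)
   = 0.6 + 2 − 2.4 − 2.15 = -1.95

-1.95%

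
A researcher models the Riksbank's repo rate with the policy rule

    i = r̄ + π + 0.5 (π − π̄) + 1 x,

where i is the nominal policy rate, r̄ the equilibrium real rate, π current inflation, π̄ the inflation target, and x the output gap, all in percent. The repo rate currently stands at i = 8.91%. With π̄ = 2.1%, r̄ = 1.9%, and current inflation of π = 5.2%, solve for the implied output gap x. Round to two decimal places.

0.26%

1 x = 8.91 − 1.9 − 5.2 − 0.5 × (5.2 − 2.1) = 0.26
x = 0.26 / 1 = 0.26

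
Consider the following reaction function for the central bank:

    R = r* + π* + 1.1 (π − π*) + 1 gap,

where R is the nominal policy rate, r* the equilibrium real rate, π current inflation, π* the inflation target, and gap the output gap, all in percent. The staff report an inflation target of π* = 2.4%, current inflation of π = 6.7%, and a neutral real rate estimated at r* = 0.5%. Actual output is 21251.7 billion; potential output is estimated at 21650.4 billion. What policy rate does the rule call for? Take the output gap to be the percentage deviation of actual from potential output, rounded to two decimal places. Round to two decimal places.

5.79%

Output gap = 100 × (21251.7 − 21650.4) / 21650.4 = -1.84%.
R = 0.50 + 2.40 + 1.1 × (6.70 − 2.40) + 1 × (-1.84)
   = 0.50 + 2.4 + 4.73 − 1.84 = 5.79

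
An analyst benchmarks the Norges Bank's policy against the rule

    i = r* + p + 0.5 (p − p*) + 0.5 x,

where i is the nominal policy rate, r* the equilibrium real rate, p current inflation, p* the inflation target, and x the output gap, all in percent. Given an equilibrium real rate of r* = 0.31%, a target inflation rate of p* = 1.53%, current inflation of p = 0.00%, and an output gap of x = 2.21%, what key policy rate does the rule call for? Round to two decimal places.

i = 0.31 + 0.00 + 0.5 × (0.00 − 1.53) + 0.5 × 2.21
   = 0.31 + 0 − 0.765 + 1.105 = 0.65

0.65%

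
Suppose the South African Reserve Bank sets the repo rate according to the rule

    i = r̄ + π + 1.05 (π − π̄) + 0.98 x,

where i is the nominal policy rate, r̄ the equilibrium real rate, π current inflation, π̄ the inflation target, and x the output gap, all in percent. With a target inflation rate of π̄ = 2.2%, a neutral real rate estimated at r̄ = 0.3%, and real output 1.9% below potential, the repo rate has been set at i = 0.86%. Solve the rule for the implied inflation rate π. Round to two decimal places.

2.31%

Output 1.9% below potential → x = -1.9.
Collecting π: i = r̄ + (1 + 1.05) π − 1.05 π̄ + 0.98 x
2.05 π = 0.86 − 0.3 + 1.05 × 2.2 − 0.98 × (-1.9) = 4.732
π = 4.732 / 2.05 = 2.31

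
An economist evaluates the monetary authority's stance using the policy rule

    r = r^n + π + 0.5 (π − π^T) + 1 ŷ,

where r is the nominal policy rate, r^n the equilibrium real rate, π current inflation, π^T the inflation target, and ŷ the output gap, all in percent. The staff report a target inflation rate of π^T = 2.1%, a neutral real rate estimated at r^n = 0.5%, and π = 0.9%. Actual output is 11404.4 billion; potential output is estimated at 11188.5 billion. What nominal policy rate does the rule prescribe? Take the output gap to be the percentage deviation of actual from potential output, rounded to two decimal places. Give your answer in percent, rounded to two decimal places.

2.73%

Output gap = 100 × (11404.4 − 11188.5) / 11188.5 = 1.93%.
r = 0.50 + 0.90 + 0.5 × (0.90 − 2.10) + 1 × 1.93
   = 0.50 + 0.9 − 0.6 + 1.93 = 2.73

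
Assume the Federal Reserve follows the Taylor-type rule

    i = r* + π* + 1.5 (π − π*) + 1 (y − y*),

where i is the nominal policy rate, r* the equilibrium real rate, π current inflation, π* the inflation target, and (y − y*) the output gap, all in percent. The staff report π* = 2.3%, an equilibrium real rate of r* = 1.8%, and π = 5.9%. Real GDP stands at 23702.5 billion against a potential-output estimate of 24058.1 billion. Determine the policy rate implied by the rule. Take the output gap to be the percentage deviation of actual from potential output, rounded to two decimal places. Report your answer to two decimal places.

8.02%

Output gap = 100 × (23702.5 − 24058.1) / 24058.1 = -1.48%.
i = 1.80 + 2.30 + 1.5 × (5.90 − 2.30) + 1 × (-1.48)
   = 1.80 + 2.3 + 5.4 − 1.48 = 8.02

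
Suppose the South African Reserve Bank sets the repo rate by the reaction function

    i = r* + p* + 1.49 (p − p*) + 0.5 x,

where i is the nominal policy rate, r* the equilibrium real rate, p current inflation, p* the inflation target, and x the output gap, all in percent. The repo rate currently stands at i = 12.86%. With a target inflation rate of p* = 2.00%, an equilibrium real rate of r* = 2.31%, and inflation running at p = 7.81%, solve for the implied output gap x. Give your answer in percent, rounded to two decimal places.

-0.21%

0.5 x = 12.86 − 2.31 − 2.00 − 1.49 × (7.81 − 2.00) = -0.1069
x = -0.1069 / 0.5 = -0.21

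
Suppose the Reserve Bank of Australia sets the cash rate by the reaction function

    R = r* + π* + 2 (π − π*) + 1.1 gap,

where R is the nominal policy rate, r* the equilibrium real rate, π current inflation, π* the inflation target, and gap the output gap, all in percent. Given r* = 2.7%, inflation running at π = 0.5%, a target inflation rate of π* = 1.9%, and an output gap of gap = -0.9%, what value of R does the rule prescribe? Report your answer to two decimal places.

R = 2.7 + 1.9 + 2 × (0.5 − 1.9) + 1.1 × (-0.9)
   = 2.7 + 1.9 − 2.8 − 0.99 = 0.81

0.81%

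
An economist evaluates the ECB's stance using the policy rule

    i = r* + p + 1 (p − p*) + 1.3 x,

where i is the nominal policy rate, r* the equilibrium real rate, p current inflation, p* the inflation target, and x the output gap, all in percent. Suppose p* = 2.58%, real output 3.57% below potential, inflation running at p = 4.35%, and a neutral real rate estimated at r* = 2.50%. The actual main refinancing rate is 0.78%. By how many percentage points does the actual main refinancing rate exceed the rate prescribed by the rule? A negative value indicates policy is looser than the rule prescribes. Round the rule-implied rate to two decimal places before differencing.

Output 3.57% below potential → x = -3.57.
i = 2.50 + 4.35 + 1 × (4.35 − 2.58) + 1.3 × (-3.57)
   = 2.50 + 4.35 + 1.77 − 4.641 = 3.98
Deviation = 0.78 − 3.98 = -3.20 pp.

-3.20 pp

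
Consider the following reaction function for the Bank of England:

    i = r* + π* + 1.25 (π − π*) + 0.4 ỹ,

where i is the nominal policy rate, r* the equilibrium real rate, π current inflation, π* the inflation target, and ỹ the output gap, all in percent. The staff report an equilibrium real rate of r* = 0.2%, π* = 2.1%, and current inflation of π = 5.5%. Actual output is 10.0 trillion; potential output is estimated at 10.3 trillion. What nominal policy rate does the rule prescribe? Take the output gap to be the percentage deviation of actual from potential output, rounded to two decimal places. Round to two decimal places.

5.39%

Output gap = 100 × (10.0 − 10.3) / 10.3 = -2.91%.
i = 0.20 + 2.10 + 1.25 × (5.50 − 2.10) + 0.4 × (-2.91)
   = 0.20 + 2.1 + 4.25 − 1.164 = 5.39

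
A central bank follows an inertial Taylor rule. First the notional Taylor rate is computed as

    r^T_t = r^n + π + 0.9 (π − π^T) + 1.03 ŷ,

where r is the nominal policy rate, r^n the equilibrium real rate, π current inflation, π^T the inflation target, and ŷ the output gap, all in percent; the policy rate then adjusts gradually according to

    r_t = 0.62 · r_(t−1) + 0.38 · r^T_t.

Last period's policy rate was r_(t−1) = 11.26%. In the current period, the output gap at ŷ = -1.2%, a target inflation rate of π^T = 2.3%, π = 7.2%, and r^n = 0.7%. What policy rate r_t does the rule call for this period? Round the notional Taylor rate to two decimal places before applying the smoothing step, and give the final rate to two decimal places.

r^T_t = 0.7 + 7.2 + 0.9 × (7.2 − 2.3) + 1.03 × (-1.2)
   = 0.7 + 7.2 + 4.41 − 1.236 = 11.07
r_t = 0.62 × 11.26 + 0.38 × 11.07 = 6.9812 + 4.2066 = 11.19

11.19%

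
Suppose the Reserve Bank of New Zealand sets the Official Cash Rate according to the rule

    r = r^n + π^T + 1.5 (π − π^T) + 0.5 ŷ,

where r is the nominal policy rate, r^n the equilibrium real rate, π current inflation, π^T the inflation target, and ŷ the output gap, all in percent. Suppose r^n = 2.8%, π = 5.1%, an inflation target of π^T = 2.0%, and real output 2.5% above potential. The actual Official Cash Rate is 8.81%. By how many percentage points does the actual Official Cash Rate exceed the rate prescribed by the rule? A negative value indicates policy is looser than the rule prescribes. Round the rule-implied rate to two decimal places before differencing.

-1.89 pp

Output 2.5% above potential → ŷ = 2.5.
r = 2.8 + 2.0 + 1.5 × (5.1 − 2.0) + 0.5 × 2.5
   = 2.8 + 2 + 4.65 + 1.25 = 10.70
Deviation = 8.81 − 10.70 = -1.89 pp.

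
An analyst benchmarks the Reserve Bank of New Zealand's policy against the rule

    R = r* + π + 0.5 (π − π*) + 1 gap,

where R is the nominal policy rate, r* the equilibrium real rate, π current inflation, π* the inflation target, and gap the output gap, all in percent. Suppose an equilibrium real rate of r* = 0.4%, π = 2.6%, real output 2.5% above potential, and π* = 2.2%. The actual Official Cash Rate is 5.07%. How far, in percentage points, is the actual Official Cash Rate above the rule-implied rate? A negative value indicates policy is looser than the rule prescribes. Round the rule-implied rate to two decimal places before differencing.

-0.63 pp

Output 2.5% above potential → gap = 2.5.
R = 0.4 + 2.6 + 0.5 × (2.6 − 2.2) + 1 × 2.5
   = 0.4 + 2.6 + 0.2 + 2.5 = 5.70
Deviation = 5.07 − 5.70 = -0.63 pp.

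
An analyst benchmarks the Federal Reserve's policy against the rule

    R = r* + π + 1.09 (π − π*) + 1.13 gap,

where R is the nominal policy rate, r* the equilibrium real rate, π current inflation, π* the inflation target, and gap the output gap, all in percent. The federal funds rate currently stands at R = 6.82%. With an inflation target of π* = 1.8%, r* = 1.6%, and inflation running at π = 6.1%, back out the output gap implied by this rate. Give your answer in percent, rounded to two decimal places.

1.13 gap = 6.82 − 1.6 − 6.1 − 1.09 × (6.1 − 1.8) = -5.567
gap = -5.567 / 1.13 = -4.93

-4.93%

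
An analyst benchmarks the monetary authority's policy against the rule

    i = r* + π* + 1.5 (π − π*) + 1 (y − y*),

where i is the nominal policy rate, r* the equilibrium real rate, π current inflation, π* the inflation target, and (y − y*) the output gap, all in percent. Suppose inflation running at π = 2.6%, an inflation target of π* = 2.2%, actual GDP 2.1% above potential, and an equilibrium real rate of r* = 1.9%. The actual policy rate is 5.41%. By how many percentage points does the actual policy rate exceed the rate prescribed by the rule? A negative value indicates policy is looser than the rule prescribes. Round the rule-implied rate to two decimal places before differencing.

Output 2.1% above potential → (y − y*) = 2.1.
i = 1.9 + 2.2 + 1.5 × (2.6 − 2.2) + 1 × 2.1
   = 1.9 + 2.2 + 0.6 + 2.1 = 6.80
Deviation = 5.41 − 6.80 = -1.39 pp.

-1.39 pp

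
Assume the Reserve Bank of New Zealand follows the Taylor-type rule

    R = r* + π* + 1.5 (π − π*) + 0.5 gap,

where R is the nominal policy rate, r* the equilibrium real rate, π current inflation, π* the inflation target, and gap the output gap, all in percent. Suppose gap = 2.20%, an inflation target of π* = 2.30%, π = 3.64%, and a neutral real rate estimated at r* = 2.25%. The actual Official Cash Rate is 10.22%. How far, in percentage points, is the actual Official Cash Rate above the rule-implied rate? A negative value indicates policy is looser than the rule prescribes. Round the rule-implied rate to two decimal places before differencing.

2.56 pp

R = 2.25 + 2.30 + 1.5 × (3.64 − 2.30) + 0.5 × 2.20
   = 2.25 + 2.3 + 2.01 + 1.1 = 7.66
Deviation = 10.22 − 7.66 = 2.56 pp.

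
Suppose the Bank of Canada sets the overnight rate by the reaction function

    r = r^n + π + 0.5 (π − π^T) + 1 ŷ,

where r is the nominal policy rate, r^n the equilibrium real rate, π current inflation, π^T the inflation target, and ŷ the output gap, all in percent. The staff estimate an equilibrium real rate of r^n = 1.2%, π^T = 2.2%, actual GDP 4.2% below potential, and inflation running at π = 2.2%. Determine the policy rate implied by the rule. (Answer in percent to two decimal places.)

Output 4.2% below potential → ŷ = -4.2.
r = 1.2 + 2.2 + 0.5 × (2.2 − 2.2) + 1 × (-4.2)
   = 1.2 + 2.2 + 0 − 4.2 = -0.80

-0.80%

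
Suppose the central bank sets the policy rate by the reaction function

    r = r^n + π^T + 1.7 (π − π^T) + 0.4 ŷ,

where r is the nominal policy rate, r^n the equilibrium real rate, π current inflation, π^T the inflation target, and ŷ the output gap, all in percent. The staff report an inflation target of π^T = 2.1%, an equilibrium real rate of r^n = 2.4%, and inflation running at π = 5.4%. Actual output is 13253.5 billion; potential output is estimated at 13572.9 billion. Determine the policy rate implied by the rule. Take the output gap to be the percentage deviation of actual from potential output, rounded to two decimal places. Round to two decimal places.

Output gap = 100 × (13253.5 − 13572.9) / 13572.9 = -2.35%.
r = 2.40 + 2.10 + 1.7 × (5.40 − 2.10) + 0.4 × (-2.35)
   = 2.40 + 2.1 + 5.61 − 0.94 = 9.17

9.17%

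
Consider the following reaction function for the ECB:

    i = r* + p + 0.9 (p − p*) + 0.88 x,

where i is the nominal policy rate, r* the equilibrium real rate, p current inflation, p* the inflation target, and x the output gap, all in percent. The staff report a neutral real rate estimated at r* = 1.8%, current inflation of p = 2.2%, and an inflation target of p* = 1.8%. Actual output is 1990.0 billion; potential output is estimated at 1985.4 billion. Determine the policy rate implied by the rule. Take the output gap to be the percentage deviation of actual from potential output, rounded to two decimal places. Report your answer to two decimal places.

Output gap = 100 × (1990.0 − 1985.4) / 1985.4 = 0.23%.
i = 1.80 + 2.20 + 0.9 × (2.20 − 1.80) + 0.88 × 0.23
   = 1.80 + 2.2 + 0.36 + 0.2024 = 4.56

4.56%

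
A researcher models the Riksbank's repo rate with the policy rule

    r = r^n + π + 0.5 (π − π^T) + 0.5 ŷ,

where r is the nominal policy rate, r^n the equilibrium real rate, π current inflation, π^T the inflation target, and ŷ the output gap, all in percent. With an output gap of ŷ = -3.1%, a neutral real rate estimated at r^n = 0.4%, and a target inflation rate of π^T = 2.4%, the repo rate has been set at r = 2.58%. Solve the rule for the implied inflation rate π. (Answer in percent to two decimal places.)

3.29%

Collecting π: r = r^n + (1 + 0.5) π − 0.5 π^T + 0.5 ŷ
1.5 π = 2.58 − 0.4 + 0.5 × 2.4 − 0.5 × (-3.1) = 4.93
π = 4.93 / 1.5 = 3.29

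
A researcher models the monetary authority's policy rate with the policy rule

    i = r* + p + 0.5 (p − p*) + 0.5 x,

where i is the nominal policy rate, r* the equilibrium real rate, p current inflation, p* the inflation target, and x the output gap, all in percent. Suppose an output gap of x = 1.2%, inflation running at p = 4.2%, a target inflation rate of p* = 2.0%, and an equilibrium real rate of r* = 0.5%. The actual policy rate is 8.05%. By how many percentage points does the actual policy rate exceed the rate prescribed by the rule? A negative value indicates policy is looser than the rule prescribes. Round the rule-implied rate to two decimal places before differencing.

i = 0.5 + 4.2 + 0.5 × (4.2 − 2.0) + 0.5 × 1.2
   = 0.5 + 4.2 + 1.1 + 0.6 = 6.40
Deviation = 8.05 − 6.40 = 1.65 pp.

1.65 pp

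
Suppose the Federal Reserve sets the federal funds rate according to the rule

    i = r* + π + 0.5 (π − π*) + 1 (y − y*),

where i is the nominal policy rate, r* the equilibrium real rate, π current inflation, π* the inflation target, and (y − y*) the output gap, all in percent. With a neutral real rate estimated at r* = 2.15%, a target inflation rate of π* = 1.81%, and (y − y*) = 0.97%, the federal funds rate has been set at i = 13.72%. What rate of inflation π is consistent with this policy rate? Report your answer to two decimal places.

7.67%

Collecting π: i = r* + (1 + 0.5) π − 0.5 π* + 1 (y − y*)
1.5 π = 13.72 − 2.15 + 0.5 × 1.81 − 1 × 0.97 = 11.505
π = 11.505 / 1.5 = 7.67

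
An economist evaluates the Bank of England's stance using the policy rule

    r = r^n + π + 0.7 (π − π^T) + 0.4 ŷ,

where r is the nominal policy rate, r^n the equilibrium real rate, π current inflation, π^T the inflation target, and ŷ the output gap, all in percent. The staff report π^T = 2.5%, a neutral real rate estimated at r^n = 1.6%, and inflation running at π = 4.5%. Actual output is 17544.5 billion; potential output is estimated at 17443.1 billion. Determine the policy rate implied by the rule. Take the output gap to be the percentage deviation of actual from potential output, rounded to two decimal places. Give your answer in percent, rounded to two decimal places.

Output gap = 100 × (17544.5 − 17443.1) / 17443.1 = 0.58%.
r = 1.60 + 4.50 + 0.7 × (4.50 − 2.50) + 0.4 × 0.58
   = 1.60 + 4.5 + 1.4 + 0.232 = 7.73

7.73%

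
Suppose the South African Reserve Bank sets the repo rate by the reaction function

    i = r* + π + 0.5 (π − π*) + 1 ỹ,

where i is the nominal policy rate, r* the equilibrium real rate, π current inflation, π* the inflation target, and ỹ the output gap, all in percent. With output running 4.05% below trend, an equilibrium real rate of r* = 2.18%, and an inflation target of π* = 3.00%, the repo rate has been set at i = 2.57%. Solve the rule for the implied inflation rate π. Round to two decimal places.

Output 4.05% below potential → ỹ = -4.05.
Collecting π: i = r* + (1 + 0.5) π − 0.5 π* + 1 ỹ
1.5 π = 2.57 − 2.18 + 0.5 × 3.00 − 1 × (-4.05) = 5.94
π = 5.94 / 1.5 = 3.96

3.96%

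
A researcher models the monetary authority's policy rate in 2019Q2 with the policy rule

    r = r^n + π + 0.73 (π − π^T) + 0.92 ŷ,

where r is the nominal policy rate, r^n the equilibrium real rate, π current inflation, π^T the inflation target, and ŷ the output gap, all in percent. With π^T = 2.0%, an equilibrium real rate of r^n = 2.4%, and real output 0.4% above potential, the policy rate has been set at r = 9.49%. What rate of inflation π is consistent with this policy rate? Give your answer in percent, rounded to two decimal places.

Output 0.4% above potential → ŷ = 0.4.
Collecting π: r = r^n + (1 + 0.73) π − 0.73 π^T + 0.92 ŷ
1.73 π = 9.49 − 2.4 + 0.73 × 2.0 − 0.92 × 0.4 = 8.182
π = 8.182 / 1.73 = 4.73

4.73%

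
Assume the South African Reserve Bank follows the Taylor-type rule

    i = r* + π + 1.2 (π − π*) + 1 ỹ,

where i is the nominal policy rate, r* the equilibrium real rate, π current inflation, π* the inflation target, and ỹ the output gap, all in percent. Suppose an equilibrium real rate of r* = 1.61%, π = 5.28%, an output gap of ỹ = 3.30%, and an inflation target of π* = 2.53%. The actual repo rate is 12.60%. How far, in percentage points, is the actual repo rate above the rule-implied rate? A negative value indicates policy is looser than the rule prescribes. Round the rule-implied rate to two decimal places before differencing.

-0.89 pp

i = 1.61 + 5.28 + 1.2 × (5.28 − 2.53) + 1 × 3.30
   = 1.61 + 5.28 + 3.3 + 3.3 = 13.49
Deviation = 12.60 − 13.49 = -0.89 pp.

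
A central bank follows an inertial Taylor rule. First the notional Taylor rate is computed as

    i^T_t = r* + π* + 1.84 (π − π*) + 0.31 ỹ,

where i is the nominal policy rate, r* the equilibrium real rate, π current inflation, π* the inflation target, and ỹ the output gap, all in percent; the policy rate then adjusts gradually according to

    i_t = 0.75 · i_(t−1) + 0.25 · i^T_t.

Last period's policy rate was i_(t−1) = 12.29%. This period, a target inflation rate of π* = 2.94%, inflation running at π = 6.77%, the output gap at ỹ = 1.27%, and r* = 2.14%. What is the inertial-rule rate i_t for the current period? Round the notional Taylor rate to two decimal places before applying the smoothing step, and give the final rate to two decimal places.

12.35%

i^T_t = 2.14 + 2.94 + 1.84 × (6.77 − 2.94) + 0.31 × 1.27
   = 2.14 + 2.94 + 7.0472 + 0.3937 = 12.52
i_t = 0.75 × 12.29 + 0.25 × 12.52 = 9.2175 + 3.13 = 12.35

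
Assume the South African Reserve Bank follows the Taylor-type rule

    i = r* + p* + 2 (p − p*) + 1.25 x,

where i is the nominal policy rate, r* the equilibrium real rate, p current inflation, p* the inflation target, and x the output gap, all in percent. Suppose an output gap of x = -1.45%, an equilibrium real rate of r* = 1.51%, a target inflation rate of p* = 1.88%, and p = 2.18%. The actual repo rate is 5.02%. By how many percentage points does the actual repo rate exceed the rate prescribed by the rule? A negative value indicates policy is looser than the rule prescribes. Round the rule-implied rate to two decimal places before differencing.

i = 1.51 + 1.88 + 2 × (2.18 − 1.88) + 1.25 × (-1.45)
   = 1.51 + 1.88 + 0.6 − 1.8125 = 2.18
Deviation = 5.02 − 2.18 = 2.84 pp.

2.84 pp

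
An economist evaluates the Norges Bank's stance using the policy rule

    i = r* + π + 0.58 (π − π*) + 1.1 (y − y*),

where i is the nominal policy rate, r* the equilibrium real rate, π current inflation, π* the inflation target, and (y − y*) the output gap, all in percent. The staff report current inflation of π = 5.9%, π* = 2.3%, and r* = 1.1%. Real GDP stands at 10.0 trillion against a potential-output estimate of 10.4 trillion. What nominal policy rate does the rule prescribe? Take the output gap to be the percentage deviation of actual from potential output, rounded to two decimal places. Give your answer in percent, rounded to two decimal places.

Output gap = 100 × (10.0 − 10.4) / 10.4 = -3.85%.
i = 1.10 + 5.90 + 0.58 × (5.90 − 2.30) + 1.1 × (-3.85)
   = 1.10 + 5.9 + 2.088 − 4.235 = 4.85

4.85%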